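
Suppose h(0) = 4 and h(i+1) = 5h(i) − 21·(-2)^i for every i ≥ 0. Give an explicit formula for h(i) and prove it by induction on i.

Claim: h(i) = 5^i + 3·(-2)^i.

Base case: h(0) = 4, and 5^0 + 3·(-2)^0 = 1 + 3 = 4.
Assume h(m) = 5^m + 3·(-2)^m for some m ≥ 0.
Then h(m+1) = 5h(m) − 21·(-2)^m = 5·(5^m + 3·(-2)^m) − 21·(-2)^m = 5^{m+1} + 15·(-2)^m − 21·(-2)^m = 5^{m+1} − 6·(-2)^m = 5^{m+1} + 3·(-2)^{m+1}.
By induction, h(i) = 5^i + 3·(-2)^i for all i ≥ 0.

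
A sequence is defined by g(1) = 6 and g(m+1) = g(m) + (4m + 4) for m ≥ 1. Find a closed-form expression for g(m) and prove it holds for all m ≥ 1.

Claim: g(m) = 2m^2 + 2m + 2.

Base case: g(1) = 6, and 2·1^2 + 2·1 + 2 = 6.
Assume g(k) = 2k^2 + 2k + 2.
Then g(k+1) = g(k) + (4k + 4) = (2k^2 + 2k + 2) + (4k + 4) = 2k^2 + 6k + 6,
and 2·(k+1)^2 + 2·(k+1) + 2 = 2k^2 + 6k + 6.
Hence g(m) = 2m^2 + 2m + 2 for every m ≥ 1, by induction.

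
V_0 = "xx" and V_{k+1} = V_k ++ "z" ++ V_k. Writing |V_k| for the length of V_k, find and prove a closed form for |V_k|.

Claim: |V_k| = 3·2^k − 1.

Base case: |V_0| = 2, and 3·2^0 − 1 = 2.
Assume |V_j| = 3·2^j − 1.
Then |V_{j+1}| = |V_j| + 1 + |V_j| = 2|V_j| + 1 = 2(3·2^j − 1) + 1 = 3·2^{j+1} − 2 + 1 = 3·2^{j+1} − 1.
By induction, |V_k| = 3·2^k − 1 for all k ≥ 0.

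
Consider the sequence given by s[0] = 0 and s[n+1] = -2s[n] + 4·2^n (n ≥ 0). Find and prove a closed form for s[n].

Claim: s[n] = -(-2)^n + 2^n.

Base case: s[0] = 0, and -(-2)^0 + 2^0 = -1 + 1 = 0.
Assume s[k] = -(-2)^k + 2^k for some k ≥ 0.
Then s[k+1] = -2s[k] + 4·2^k = -2·(-(-2)^k + 2^k) + 4·2^k = -(-2)^{k+1} − 2·2^k + 4·2^k = -(-2)^{k+1} + 2·2^k = -(-2)^{k+1} + 2^{k+1}.
So the formula holds for k+1, and by induction s[n] = -(-2)^n + 2^n for all n ≥ 0.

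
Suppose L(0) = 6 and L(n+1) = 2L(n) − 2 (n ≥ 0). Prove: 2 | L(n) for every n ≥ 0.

Base case: L(0) = 6 = 2·3, so 2 | L(0).
Assume 2 | L(r), so L(r) = 2t for some integer t.
Then L(r+1) = 2L(r) − 2 = 2·(2t) − 2 = 2(2t − 1), so 2 | L(r+1).
Hence 2 | L(n) for every n ≥ 0, by induction.

2 | L(n)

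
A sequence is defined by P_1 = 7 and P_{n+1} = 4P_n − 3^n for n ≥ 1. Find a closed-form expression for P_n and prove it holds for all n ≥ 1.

Claim: P_n = 4^n + 3^n.

Base case: P_1 = 7, and 4^1 + 3^1 = 4 + 3 = 7.
Assume P_m = 4^m + 3^m for some m ≥ 1.
Then P_{m+1} = 4P_m − 3^m = 4·(4^m + 3^m) − 3^m = 4^{m+1} + 4·3^m − 3^m = 4^{m+1} + 3·3^m = 4^{m+1} + 3^{m+1}.
By induction, P_n = 4^n + 3^n for all n ≥ 1.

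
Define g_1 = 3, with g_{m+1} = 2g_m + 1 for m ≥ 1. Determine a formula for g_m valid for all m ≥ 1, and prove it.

Claim: g_m = 2^{m+1} − 1.

Base case: g_1 = 3, and 2^{1+1} − 1 = 4 − 1 = 3.
Assume g_r = 2^{r+1} − 1 for some r ≥ 1.
Then g_{r+1} = 2g_r + 1 = 2·(2^{r+1} − 1) + 1 = 2^{r+2} − 2 + 1 = 2^{r+2} − 1.
This completes the inductive step, so g_m = 2^{m+1} − 1 for all m ≥ 1.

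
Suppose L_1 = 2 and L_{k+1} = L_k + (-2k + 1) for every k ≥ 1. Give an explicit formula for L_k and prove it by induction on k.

Claim: L_k = -k^2 + 2k + 1.

Base case: L_1 = 2, and -1^2 + 2·1 + 1 = 2.
Assume L_r = -r^2 + 2r + 1.
Then L_{r+1} = L_r + (-2r + 1) = (-r^2 + 2r + 1) + (-2r + 1) = -r^2 + 2,
and -(r+1)^2 + 2·(r+1) + 1 = -r^2 + 2.
Hence L_k = -k^2 + 2k + 1 for every k ≥ 1, by induction.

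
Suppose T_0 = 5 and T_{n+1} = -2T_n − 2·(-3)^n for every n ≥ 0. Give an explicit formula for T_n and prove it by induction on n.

Claim: T_n = 3·(-2)^n + 2·(-3)^n.

Base case: T_0 = 5, and 3·(-2)^0 + 2·(-3)^0 = 3 + 2 = 5.
Assume T_r = 3·(-2)^r + 2·(-3)^r for some r ≥ 0.
Then T_{r+1} = -2T_r − 2·(-3)^r = -2·(3·(-2)^r + 2·(-3)^r) − 2·(-3)^r = 3·(-2)^{r+1} − 4·(-3)^r − 2·(-3)^r = 3·(-2)^{r+1} − 6·(-3)^r = 3·(-2)^{r+1} + 2·(-3)^{r+1}.
By induction, T_n = 3·(-2)^n + 2·(-3)^n for all n ≥ 0.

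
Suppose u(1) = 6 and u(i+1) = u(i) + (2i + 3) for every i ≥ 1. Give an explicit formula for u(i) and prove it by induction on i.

Claim: u(i) = i^2 + 2i + 3.

Base case: u(1) = 6, and 1^2 + 2·1 + 3 = 6.
Assume u(k) = k^2 + 2k + 3.
Then u(k+1) = u(k) + (2k + 3) = (k^2 + 2k + 3) + (2k + 3) = k^2 + 4k + 6,
and (k+1)^2 + 2·(k+1) + 3 = k^2 + 4k + 6.
Hence u(i) = i^2 + 2i + 3 for every i ≥ 1, by induction.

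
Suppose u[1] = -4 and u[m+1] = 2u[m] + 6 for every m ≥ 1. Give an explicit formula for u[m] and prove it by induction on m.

Claim: u[m] = 2^m − 6.

Base case: u[1] = -4, and 2^1 − 6 = 2 − 6 = -4.
Assume u[r] = 2^r − 6 for some r ≥ 1.
Then u[r+1] = 2u[r] + 6 = 2·(2^r − 6) + 6 = 2^{r+1} − 12 + 6 = 2^{r+1} − 6.
Hence u[m] = 2^m − 6 for every m ≥ 1, by induction.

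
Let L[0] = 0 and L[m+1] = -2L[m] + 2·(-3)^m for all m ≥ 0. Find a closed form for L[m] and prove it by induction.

Claim: L[m] = 2·(-2)^m − 2·(-3)^m.

Base case: L[0] = 0, and 2·(-2)^0 − 2·(-3)^0 = 2 − 2 = 0.
Assume L[k] = 2·(-2)^k − 2·(-3)^k for some k ≥ 0.
Then L[k+1] = -2L[k] + 2·(-3)^k = -2·(2·(-2)^k − 2·(-3)^k) + 2·(-3)^k = 2·(-2)^{k+1} + 4·(-3)^k + 2·(-3)^k = 2·(-2)^{k+1} + 6·(-3)^k = 2·(-2)^{k+1} − 2·(-3)^{k+1}.
Hence L[m] = 2·(-2)^m − 2·(-3)^m for every m ≥ 0, by induction.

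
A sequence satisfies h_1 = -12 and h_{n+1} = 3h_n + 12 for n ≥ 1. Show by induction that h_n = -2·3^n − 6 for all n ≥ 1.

Base case: h_1 = -12, and -2·3^1 − 6 = -6 − 6 = -12.
Assume h_m = -2·3^m − 6 for some m ≥ 1.
Then h_{m+1} = 3h_m + 12 = 3·(-2·3^m − 6) + 12 = -6·3^m − 18 + 12 = -2·3^{m+1} − 6.
This completes the inductive step, so h_n = -2·3^n − 6 for all n ≥ 1.

h_n = -2·3^n − 6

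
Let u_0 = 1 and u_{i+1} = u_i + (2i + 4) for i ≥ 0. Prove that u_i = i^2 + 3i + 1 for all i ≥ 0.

Base case: u_0 = 1, and 0^2 + 3·0 + 1 = 1.
Assume u_r = r^2 + 3r + 1.
Then u_{r+1} = u_r + (2r + 4) = (r^2 + 3r + 1) + (2r + 4) = r^2 + 5r + 5,
and (r+1)^2 + 3·(r+1) + 1 = r^2 + 5r + 5.
By induction, u_i = i^2 + 3i + 1 for all i ≥ 0.

u_i = i^2 + 3i + 1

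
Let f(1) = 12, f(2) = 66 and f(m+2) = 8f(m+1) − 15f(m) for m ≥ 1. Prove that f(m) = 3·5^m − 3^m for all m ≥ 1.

Base cases: f(1) = 12 and 3·5^1 − 3^1 = 12; f(2) = 66 and 3·5^2 − 3^2 = 66.
Assume f(i) = 3·5^i − 3^i for all 1 ≤ i ≤ j, where j ≥ 2.
Then f(j+1) = 8f(j) − 15f(j−1) = 8·(3·5^j − 3^j) − 15·(3·5^{j−1} − 3^{j−1}) = 3·(8·5 − 15)5^{j−1} − (8·3 − 15)3^{j−1} = 75·5^{j−1} − 9·3^{j−1} = 3·5^{j+1} − 3^{j+1}.
Hence f(m) = 3·5^m − 3^m for every m ≥ 1, by strong induction.

f(m) = 3·5^m − 3^m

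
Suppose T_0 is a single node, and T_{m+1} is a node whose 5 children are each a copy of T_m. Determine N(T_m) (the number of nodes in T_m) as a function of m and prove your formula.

Claim: N(T_m) = (5^{m+1} − 1)/4.

Base case: N(T_0) = 1, and (5^{0+1} − 1)/4 = 1.
Assume N(T_r) = (5^{r+1} − 1)/4.
Then N(T_{r+1}) = 1 + 5N(T_r) = 1 + 5·(5^{r+1} − 1)/4 = 1 + (5^{r+2} − 5)/4 = (4 + 5^{r+2} − 5)/4 = (5^{r+2} − 1)/4.
So the formula holds for r+1, and by induction N(T_m) = (5^{m+1} − 1)/4 for all m ≥ 0.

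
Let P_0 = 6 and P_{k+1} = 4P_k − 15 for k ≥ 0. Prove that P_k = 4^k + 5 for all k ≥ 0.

Base case: P_0 = 6, and 4^0 + 5 = 1 + 5 = 6.
Assume P_m = 4^m + 5 for some m ≥ 0.
Then P_{m+1} = 4P_m − 15 = 4·(4^m + 5) − 15 = 4^{m+1} + 20 − 15 = 4^{m+1} + 5.
Hence P_k = 4^k + 5 for every k ≥ 0, by induction.

P_k = 4^k + 5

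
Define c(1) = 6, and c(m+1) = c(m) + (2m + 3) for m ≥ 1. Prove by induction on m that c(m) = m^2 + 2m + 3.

Base case: c(1) = 6, and 1^2 + 2·1 + 3 = 6.
Assume c(r) = r^2 + 2r + 3.
Then c(r+1) = c(r) + (2r + 3) = (r^2 + 2r + 3) + (2r + 3) = r^2 + 4r + 6,
and (r+1)^2 + 2·(r+1) + 3 = r^2 + 4r + 6.
This completes the inductive step, so c(m) = m^2 + 2m + 3 for all m ≥ 1.

c(m) = m^2 + 2m + 3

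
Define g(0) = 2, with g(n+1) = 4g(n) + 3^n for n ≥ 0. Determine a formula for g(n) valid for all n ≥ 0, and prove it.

Claim: g(n) = 3·4^n − 3^n.

Base case: g(0) = 2, and 3·4^0 − 3^0 = 3 − 1 = 2.
Assume g(m) = 3·4^m − 3^m for some m ≥ 0.
Then g(m+1) = 4g(m) + 3^m = 4·(3·4^m − 3^m) + 3^m = 3·4^{m+1} − 4·3^m + 3^m = 3·4^{m+1} − 3·3^m = 3·4^{m+1} − 3^{m+1}.
Hence g(n) = 3·4^n − 3^n for every n ≥ 0, by induction.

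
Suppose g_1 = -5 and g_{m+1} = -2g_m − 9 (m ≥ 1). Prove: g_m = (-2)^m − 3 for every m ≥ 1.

Base case: g_1 = -5, and (-2)^1 − 3 = -2 − 3 = -5.
Assume g_k = (-2)^k − 3 for some k ≥ 1.
Then g_{k+1} = -2g_k − 9 = -2·((-2)^k − 3) − 9 = -2·(-2)^k + 6 − 9 = (-2)^{k+1} − 3.
This completes the inductive step, so g_m = (-2)^m − 3 for all m ≥ 1.

g_m = (-2)^m − 3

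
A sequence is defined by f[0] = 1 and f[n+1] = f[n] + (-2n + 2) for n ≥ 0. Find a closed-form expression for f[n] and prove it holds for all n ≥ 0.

Claim: f[n] = -n^2 + 3n + 1.

Base case: f[0] = 1, and -0^2 + 3·0 + 1 = 1.
Assume f[m] = -m^2 + 3m + 1.
Then f[m+1] = f[m] + (-2m + 2) = (-m^2 + 3m + 1) + (-2m + 2) = -m^2 + m + 3,
and -(m+1)^2 + 3·(m+1) + 1 = -m^2 + m + 3.
This completes the inductive step, so f[n] = -n^2 + 3n + 1 for all n ≥ 0.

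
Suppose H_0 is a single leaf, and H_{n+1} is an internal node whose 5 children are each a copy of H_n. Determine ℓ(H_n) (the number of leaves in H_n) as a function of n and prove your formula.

Claim: ℓ(H_n) = 5^n.

Base case: ℓ(H_0) = 1, and 5^0 = 1.
Assume ℓ(H_m) = 5^m.
Then ℓ(H_{m+1}) = 5·ℓ(H_m) = 5·5^m = 5^{m+1}.
This completes the inductive step, so ℓ(H_n) = 5^n for all n ≥ 0.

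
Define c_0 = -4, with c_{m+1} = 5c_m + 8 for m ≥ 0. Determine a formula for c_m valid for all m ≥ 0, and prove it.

Claim: c_m = -2·5^m − 2.

Base case: c_0 = -4, and -2·5^0 − 2 = -2 − 2 = -4.
Assume c_r = -2·5^r − 2 for some r ≥ 0.
Then c_{r+1} = 5c_r + 8 = 5·(-2·5^r − 2) + 8 = -10·5^r − 10 + 8 = -2·5^{r+1} − 2.
Hence c_m = -2·5^m − 2 for every m ≥ 0, by induction.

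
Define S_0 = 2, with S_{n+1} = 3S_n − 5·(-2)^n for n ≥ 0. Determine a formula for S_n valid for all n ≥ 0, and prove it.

Claim: S_n = 3^n + (-2)^n.

Base case: S_0 = 2, and 3^0 + (-2)^0 = 1 + 1 = 2.
Assume S_m = 3^m + (-2)^m for some m ≥ 0.
Then S_{m+1} = 3S_m − 5·(-2)^m = 3·(3^m + (-2)^m) − 5·(-2)^m = 3^{m+1} + 3·(-2)^m − 5·(-2)^m = 3^{m+1} − 2·(-2)^m = 3^{m+1} + (-2)^{m+1}.
This completes the inductive step, so S_n = 3^n + (-2)^n for all n ≥ 0.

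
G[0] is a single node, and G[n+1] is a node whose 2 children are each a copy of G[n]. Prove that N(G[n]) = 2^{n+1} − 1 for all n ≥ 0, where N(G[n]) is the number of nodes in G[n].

Base case: N(G[0]) = 1, and 2^{0+1} − 1 = 1.
Assume N(G[k]) = 2^{k+1} − 1.
Then N(G[k+1]) = 1 + 2N(G[k]) = 1 + 2(2^{k+1} − 1) = 2^{k+2} − 2 + 1 = 2^{k+2} − 1.
By induction, N(G[n]) = 2^{n+1} − 1 for all n ≥ 0.

N(G[n]) = 2^{n+1} − 1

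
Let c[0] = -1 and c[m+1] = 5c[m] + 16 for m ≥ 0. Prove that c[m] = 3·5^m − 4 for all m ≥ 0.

Base case: c[0] = -1, and 3·5^0 − 4 = 3 − 4 = -1.
Assume c[k] = 3·5^k − 4 for some k ≥ 0.
Then c[k+1] = 5c[k] + 16 = 5·(3·5^k − 4) + 16 = 15·5^k − 20 + 16 = 3·5^{k+1} − 4.
So the formula holds for k+1, and by induction c[m] = 3·5^m − 4 for all m ≥ 0.

c[m] = 3·5^m − 4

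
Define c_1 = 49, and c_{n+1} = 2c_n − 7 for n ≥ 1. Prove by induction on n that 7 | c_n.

Base case: c_1 = 49 = 7·7, so 7 | c_1.
Assume 7 | c_k, so c_k = 7t for some integer t.
Then c_{k+1} = 2c_k − 7 = 2·(7t) − 7 = 7(2t − 1), so 7 | c_{k+1}.
Hence 7 | c_n for every n ≥ 1, by induction.

7 | c_n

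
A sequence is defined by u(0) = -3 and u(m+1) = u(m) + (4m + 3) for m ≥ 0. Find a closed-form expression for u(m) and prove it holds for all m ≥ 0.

Claim: u(m) = 2m^2 + m − 3.

Base case: u(0) = -3, and 2·0^2 + 0 − 3 = -3.
Assume u(k) = 2k^2 + k − 3.
Then u(k+1) = u(k) + (4k + 3) = (2k^2 + k − 3) + (4k + 3) = 2k^2 + 5k,
and 2·(k+1)^2 + (k+1) − 3 = 2k^2 + 5k.
By induction, u(m) = 2m^2 + m − 3 for all m ≥ 0.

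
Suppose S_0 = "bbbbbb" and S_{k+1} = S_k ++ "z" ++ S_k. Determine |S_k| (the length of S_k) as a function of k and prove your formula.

Claim: |S_k| = 7·2^k − 1.

Base case: |S_0| = 6, and 7·2^0 − 1 = 6.
Assume |S_r| = 7·2^r − 1.
Then |S_{r+1}| = |S_r| + 1 + |S_r| = 2|S_r| + 1 = 2(7·2^r − 1) + 1 = 7·2^{r+1} − 2 + 1 = 7·2^{r+1} − 1.
So the formula holds for r+1, and by induction |S_k| = 7·2^k − 1 for all k ≥ 0.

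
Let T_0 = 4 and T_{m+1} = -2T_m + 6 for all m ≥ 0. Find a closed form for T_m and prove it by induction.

Claim: T_m = 2·(-2)^m + 2.

Base case: T_0 = 4, and 2·(-2)^0 + 2 = 2 + 2 = 4.
Assume T_j = 2·(-2)^j + 2 for some j ≥ 0.
Then T_{j+1} = -2T_j + 6 = -2·(2·(-2)^j + 2) + 6 = -4·(-2)^j − 4 + 6 = 2·(-2)^{j+1} + 2.
This completes the inductive step, so T_m = 2·(-2)^m + 2 for all m ≥ 0.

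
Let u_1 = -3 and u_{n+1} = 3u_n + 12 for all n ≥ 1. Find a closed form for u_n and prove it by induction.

Claim: u_n = 3^n − 6.

Base case: u_1 = -3, and 3^1 − 6 = 3 − 6 = -3.
Assume u_k = 3^k − 6 for some k ≥ 1.
Then u_{k+1} = 3u_k + 12 = 3·(3^k − 6) + 12 = 3^{k+1} − 18 + 12 = 3^{k+1} − 6.
So the formula holds for k+1, and by induction u_n = 3^n − 6 for all n ≥ 1.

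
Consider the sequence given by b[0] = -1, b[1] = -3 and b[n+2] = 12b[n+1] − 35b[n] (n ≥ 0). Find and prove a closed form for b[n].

Claim: b[n] = 7^n − 2·5^n.

Base cases: b[0] = -1 and 7^0 − 2·5^0 = -1; b[1] = -3 and 7^1 − 2·5^1 = -3.
Assume b[i] = 7^i − 2·5^i for all 0 ≤ i ≤ j, where j ≥ 1.
Then b[j+1] = 12b[j] − 35b[j−1] = 12·(7^j − 2·5^j) − 35·(7^{j−1} − 2·5^{j−1}) = (12·7 − 35)7^{j−1} − 2·(12·5 − 35)5^{j−1} = 49·7^{j−1} − 50·5^{j−1} = 7^{j+1} − 2·5^{j+1}.
This completes the inductive step, so b[n] = 7^n − 2·5^n for all n ≥ 0.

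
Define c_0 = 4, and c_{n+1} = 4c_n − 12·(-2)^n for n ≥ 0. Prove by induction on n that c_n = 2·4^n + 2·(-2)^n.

Base case: c_0 = 4, and 2·4^0 + 2·(-2)^0 = 2 + 2 = 4.
Assume c_k = 2·4^k + 2·(-2)^k for some k ≥ 0.
Then c_{k+1} = 4c_k − 12·(-2)^k = 4·(2·4^k + 2·(-2)^k) − 12·(-2)^k = 2·4^{k+1} + 8·(-2)^k − 12·(-2)^k = 2·4^{k+1} − 4·(-2)^k = 2·4^{k+1} + 2·(-2)^{k+1}.
So the formula holds for k+1, and by induction c_n = 2·4^n + 2·(-2)^n for all n ≥ 0.

c_n = 2·4^n + 2·(-2)^n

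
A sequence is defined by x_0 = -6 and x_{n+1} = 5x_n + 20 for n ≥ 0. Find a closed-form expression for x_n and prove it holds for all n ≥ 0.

Claim: x_n = -5^n − 5.

Base case: x_0 = -6, and -5^0 − 5 = -1 − 5 = -6.
Assume x_j = -5^j − 5 for some j ≥ 0.
Then x_{j+1} = 5x_j + 20 = 5·(-5^j − 5) + 20 = -5^{j+1} − 25 + 20 = -5^{j+1} − 5.
By induction, x_n = -5^n − 5 for all n ≥ 0.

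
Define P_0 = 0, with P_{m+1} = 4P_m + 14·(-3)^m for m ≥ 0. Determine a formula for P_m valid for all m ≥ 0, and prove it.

Claim: P_m = 2·4^m − 2·(-3)^m.

Base case: P_0 = 0, and 2·4^0 − 2·(-3)^0 = 2 − 2 = 0.
Assume P_r = 2·4^r − 2·(-3)^r for some r ≥ 0.
Then P_{r+1} = 4P_r + 14·(-3)^r = 4·(2·4^r − 2·(-3)^r) + 14·(-3)^r = 2·4^{r+1} − 8·(-3)^r + 14·(-3)^r = 2·4^{r+1} + 6·(-3)^r = 2·4^{r+1} − 2·(-3)^{r+1}.
By induction, P_m = 2·4^m − 2·(-3)^m for all m ≥ 0.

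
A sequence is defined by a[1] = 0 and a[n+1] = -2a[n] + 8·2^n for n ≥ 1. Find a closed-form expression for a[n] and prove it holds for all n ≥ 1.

Claim: a[n] = 2·(-2)^n + 2·2^n.

Base case: a[1] = 0, and 2·(-2)^1 + 2·2^1 = -4 + 4 = 0.
Assume a[k] = 2·(-2)^k + 2·2^k for some k ≥ 1.
Then a[k+1] = -2a[k] + 8·2^k = -2·(2·(-2)^k + 2·2^k) + 8·2^k = 2·(-2)^{k+1} − 4·2^k + 8·2^k = 2·(-2)^{k+1} + 4·2^k = 2·(-2)^{k+1} + 2·2^{k+1}.
This completes the inductive step, so a[n] = 2·(-2)^n + 2·2^n for all n ≥ 1.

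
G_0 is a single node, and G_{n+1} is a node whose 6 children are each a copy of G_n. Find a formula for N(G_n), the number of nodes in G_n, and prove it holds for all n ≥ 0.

Claim: N(G_n) = (6^{n+1} − 1)/5.

Base case: N(G_0) = 1, and (6^{0+1} − 1)/5 = 1.
Assume N(G_r) = (6^{r+1} − 1)/5.
Then N(G_{r+1}) = 1 + 6N(G_r) = 1 + 6·(6^{r+1} − 1)/5 = 1 + (6^{r+2} − 6)/5 = (5 + 6^{r+2} − 6)/5 = (6^{r+2} − 1)/5.
So the formula holds for r+1, and by induction N(G_n) = (6^{n+1} − 1)/5 for all n ≥ 0.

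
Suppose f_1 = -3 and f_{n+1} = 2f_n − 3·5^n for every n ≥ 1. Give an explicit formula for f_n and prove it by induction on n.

Claim: f_n = 2^n − 5^n.

Base case: f_1 = -3, and 2^1 − 5^1 = 2 − 5 = -3.
Assume f_k = 2^k − 5^k for some k ≥ 1.
Then f_{k+1} = 2f_k − 3·5^k = 2·(2^k − 5^k) − 3·5^k = 2^{k+1} − 2·5^k − 3·5^k = 2^{k+1} − 5·5^k = 2^{k+1} − 5^{k+1}.
This completes the inductive step, so f_n = 2^n − 5^n for all n ≥ 1.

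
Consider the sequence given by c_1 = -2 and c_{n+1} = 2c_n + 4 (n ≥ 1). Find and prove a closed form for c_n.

Claim: c_n = 2^n − 4.

Base case: c_1 = -2, and 2^1 − 4 = 2 − 4 = -2.
Assume c_m = 2^m − 4 for some m ≥ 1.
Then c_{m+1} = 2c_m + 4 = 2·(2^m − 4) + 4 = 2^{m+1} − 8 + 4 = 2^{m+1} − 4.
Hence c_n = 2^n − 4 for every n ≥ 1, by induction.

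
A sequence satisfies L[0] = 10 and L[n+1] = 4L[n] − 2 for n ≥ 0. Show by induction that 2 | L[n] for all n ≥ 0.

Base case: L[0] = 10 = 2·5, so 2 | L[0].
Assume 2 | L[r], so L[r] = 2t for some integer t.
Then L[r+1] = 4L[r] − 2 = 4·(2t) − 2 = 2(4t − 1), so 2 | L[r+1].
This completes the inductive step, so 2 | L[n] for all n ≥ 0.

2 | L[n]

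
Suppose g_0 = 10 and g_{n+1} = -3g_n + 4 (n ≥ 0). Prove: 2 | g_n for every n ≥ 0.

Base case: g_0 = 10 = 2·5, so 2 | g_0.
Assume 2 | g_j, so g_j = 2t for some integer t.
Then g_{j+1} = -3g_j + 4 = -3·(2t) + 4 = 2(-3t + 2), so 2 | g_{j+1}.
This completes the inductive step, so 2 | g_n for all n ≥ 0.

2 | g_n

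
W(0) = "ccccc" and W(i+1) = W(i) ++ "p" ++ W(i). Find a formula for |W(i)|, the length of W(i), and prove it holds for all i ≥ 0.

Claim: |W(i)| = 6·2^i − 1.

Base case: |W(0)| = 5, and 6·2^0 − 1 = 5.
Assume |W(m)| = 6·2^m − 1.
Then |W(m+1)| = |W(m)| + 1 + |W(m)| = 2|W(m)| + 1 = 2(6·2^m − 1) + 1 = 6·2^{m+1} − 2 + 1 = 6·2^{m+1} − 1.
By induction, |W(i)| = 6·2^i − 1 for all i ≥ 0.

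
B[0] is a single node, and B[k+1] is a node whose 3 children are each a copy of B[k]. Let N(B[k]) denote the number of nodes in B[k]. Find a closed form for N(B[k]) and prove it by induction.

Claim: N(B[k]) = (3^{k+1} − 1)/2.

Base case: N(B[0]) = 1, and (3^{0+1} − 1)/2 = 1.
Assume N(B[j]) = (3^{j+1} − 1)/2.
Then N(B[j+1]) = 1 + 3N(B[j]) = 1 + 3·(3^{j+1} − 1)/2 = 1 + (3^{j+2} − 3)/2 = (2 + 3^{j+2} − 3)/2 = (3^{j+2} − 1)/2.
So the formula holds for j+1, and by induction N(B[k]) = (3^{k+1} − 1)/2 for all k ≥ 0.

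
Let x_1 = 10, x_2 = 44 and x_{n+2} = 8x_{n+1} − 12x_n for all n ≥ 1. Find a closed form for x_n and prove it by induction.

Claim: x_n = 6^n + 2·2^n.

Base cases: x_1 = 10 and 6^1 + 2·2^1 = 10; x_2 = 44 and 6^2 + 2·2^2 = 44.
Assume x_j = 6^j + 2·2^j for all 1 ≤ j ≤ k, where k ≥ 2.
Then x_{k+1} = 8x_k − 12x_{k−1} = 8·(6^k + 2·2^k) − 12·(6^{k−1} + 2·2^{k−1}) = (8·6 − 12)6^{k−1} + 2·(8·2 − 12)2^{k−1} = 36·6^{k−1} + 8·2^{k−1} = 6^{k+1} + 2·2^{k+1}.
This completes the inductive step, so x_n = 6^n + 2·2^n for all n ≥ 1.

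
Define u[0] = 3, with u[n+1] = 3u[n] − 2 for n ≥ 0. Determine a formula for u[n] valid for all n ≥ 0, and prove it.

Claim: u[n] = 2·3^n + 1.

Base case: u[0] = 3, and 2·3^0 + 1 = 2 + 1 = 3.
Assume u[j] = 2·3^j + 1 for some j ≥ 0.
Then u[j+1] = 3u[j] − 2 = 3·(2·3^j + 1) − 2 = 6·3^j + 3 − 2 = 2·3^{j+1} + 1.
By induction, u[n] = 2·3^n + 1 for all n ≥ 0.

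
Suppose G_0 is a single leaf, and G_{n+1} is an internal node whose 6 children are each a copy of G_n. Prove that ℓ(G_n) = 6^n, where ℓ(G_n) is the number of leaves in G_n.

Base case: ℓ(G_0) = 1, and 6^0 = 1.
Assume ℓ(G_k) = 6^k.
Then ℓ(G_{k+1}) = 6·ℓ(G_k) = 6·6^k = 6^{k+1}.
So the formula holds for k+1, and by induction ℓ(G_n) = 6^n for all n ≥ 0.

ℓ(G_n) = 6^n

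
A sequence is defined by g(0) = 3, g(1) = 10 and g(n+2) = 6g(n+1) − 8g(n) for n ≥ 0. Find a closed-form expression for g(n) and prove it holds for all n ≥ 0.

Claim: g(n) = 2^n + 2·4^n.

Base cases: g(0) = 3 and 2^0 + 2·4^0 = 3; g(1) = 10 and 2^1 + 2·4^1 = 10.
Assume g(j) = 2^j + 2·4^j for all 0 ≤ j ≤ k, where k ≥ 1.
Then g(k+1) = 6g(k) − 8g(k−1) = 6·(2^k + 2·4^k) − 8·(2^{k−1} + 2·4^{k−1}) = (6·2 − 8)2^{k−1} + 2·(6·4 − 8)4^{k−1} = 4·2^{k−1} + 32·4^{k−1} = 2^{k+1} + 2·4^{k+1}.
This completes the inductive step, so g(n) = 2^n + 2·4^n for all n ≥ 0.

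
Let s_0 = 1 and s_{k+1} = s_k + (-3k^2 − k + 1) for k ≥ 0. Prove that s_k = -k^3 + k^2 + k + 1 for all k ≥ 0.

Base case: s_0 = 1, and -0^3 + 0^2 + 0 + 1 = 1.
Assume s_m = -m^3 + m^2 + m + 1.
Then s_{m+1} = s_m + (-3m^2 − m + 1) = (-m^3 + m^2 + m + 1) + (-3m^2 − m + 1) = -m^3 − 2m^2 + 2,
and -(m+1)^3 + (m+1)^2 + (m+1) + 1 = -m^3 − 2m^2 + 2.
By induction, s_k = -k^3 + k^2 + k + 1 for all k ≥ 0.

s_k = -k^3 + k^2 + k + 1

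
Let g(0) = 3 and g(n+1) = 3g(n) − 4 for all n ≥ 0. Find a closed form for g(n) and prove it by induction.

Claim: g(n) = 3^n + 2.

Base case: g(0) = 3, and 3^0 + 2 = 1 + 2 = 3.
Assume g(k) = 3^k + 2 for some k ≥ 0.
Then g(k+1) = 3g(k) − 4 = 3·(3^k + 2) − 4 = 3^{k+1} + 6 − 4 = 3^{k+1} + 2.
By induction, g(n) = 3^n + 2 for all n ≥ 0.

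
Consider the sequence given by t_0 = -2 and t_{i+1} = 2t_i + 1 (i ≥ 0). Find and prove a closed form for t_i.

Claim: t_i = -2^i − 1.

Base case: t_0 = -2, and -2^0 − 1 = -1 − 1 = -2.
Assume t_r = -2^r − 1 for some r ≥ 0.
Then t_{r+1} = 2t_r + 1 = 2·(-2^r − 1) + 1 = -2^{r+1} − 2 + 1 = -2^{r+1} − 1.
This completes the inductive step, so t_i = -2^i − 1 for all i ≥ 0.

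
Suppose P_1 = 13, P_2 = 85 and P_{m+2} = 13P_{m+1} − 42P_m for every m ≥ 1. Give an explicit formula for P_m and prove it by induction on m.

Claim: P_m = 7^m + 6^m.

Base cases: P_1 = 13 and 7^1 + 6^1 = 13; P_2 = 85 and 7^2 + 6^2 = 85.
Assume P_i = 7^i + 6^i for all 1 ≤ i ≤ j, where j ≥ 2.
Then P_{j+1} = 13P_j − 42P_{j−1} = 13·(7^j + 6^j) − 42·(7^{j−1} + 6^{j−1}) = (13·7 − 42)7^{j−1} + (13·6 − 42)6^{j−1} = 49·7^{j−1} + 36·6^{j−1} = 7^{j+1} + 6^{j+1}.
So the formula holds for j+1, and by strong induction P_m = 7^m + 6^m for all m ≥ 1.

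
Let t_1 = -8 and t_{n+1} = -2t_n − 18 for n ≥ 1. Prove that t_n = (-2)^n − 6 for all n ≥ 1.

Base case: t_1 = -8, and (-2)^1 − 6 = -2 − 6 = -8.
Assume t_j = (-2)^j − 6 for some j ≥ 1.
Then t_{j+1} = -2t_j − 18 = -2·((-2)^j − 6) − 18 = -2·(-2)^j + 12 − 18 = (-2)^{j+1} − 6.
This completes the inductive step, so t_n = (-2)^n − 6 for all n ≥ 1.

t_n = (-2)^n − 6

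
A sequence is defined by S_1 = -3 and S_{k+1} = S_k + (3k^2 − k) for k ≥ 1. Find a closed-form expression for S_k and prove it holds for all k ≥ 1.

Claim: S_k = k^3 − 2k^2 + k − 3.

Base case: S_1 = -3, and 1^3 − 2·1^2 + 1 − 3 = -3.
Assume S_m = m^3 − 2m^2 + m − 3.
Then S_{m+1} = S_m + (3m^2 − m) = (m^3 − 2m^2 + m − 3) + (3m^2 − m) = m^3 + m^2 − 3,
and (m+1)^3 − 2·(m+1)^2 + (m+1) − 3 = m^3 + m^2 − 3.
This completes the inductive step, so S_k = k^3 − 2k^2 + k − 3 for all k ≥ 1.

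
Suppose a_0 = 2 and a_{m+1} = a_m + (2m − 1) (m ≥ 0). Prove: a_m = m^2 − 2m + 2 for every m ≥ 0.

Base case: a_0 = 2, and 0^2 − 2·0 + 2 = 2.
Assume a_k = k^2 − 2k + 2.
Then a_{k+1} = a_k + (2k − 1) = (k^2 − 2k + 2) + (2k − 1) = k^2 + 1,
and (k+1)^2 − 2·(k+1) + 2 = k^2 + 1.
By induction, a_m = m^2 − 2m + 2 for all m ≥ 0.

a_m = m^2 − 2m + 2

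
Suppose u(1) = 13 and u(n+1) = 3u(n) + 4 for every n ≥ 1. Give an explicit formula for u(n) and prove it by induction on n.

Claim: u(n) = 5·3^n − 2.

Base case: u(1) = 13, and 5·3^1 − 2 = 15 − 2 = 13.
Assume u(m) = 5·3^m − 2 for some m ≥ 1.
Then u(m+1) = 3u(m) + 4 = 3·(5·3^m − 2) + 4 = 15·3^m − 6 + 4 = 5·3^{m+1} − 2.
Hence u(n) = 5·3^n − 2 for every n ≥ 1, by induction.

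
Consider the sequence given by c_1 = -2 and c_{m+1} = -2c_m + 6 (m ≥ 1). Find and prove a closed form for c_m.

Claim: c_m = 2·(-2)^m + 2.

Base case: c_1 = -2, and 2·(-2)^1 + 2 = -4 + 2 = -2.
Assume c_j = 2·(-2)^j + 2 for some j ≥ 1.
Then c_{j+1} = -2c_j + 6 = -2·(2·(-2)^j + 2) + 6 = -4·(-2)^j − 4 + 6 = 2·(-2)^{j+1} + 2.
So the formula holds for j+1, and by induction c_m = 2·(-2)^m + 2 for all m ≥ 1.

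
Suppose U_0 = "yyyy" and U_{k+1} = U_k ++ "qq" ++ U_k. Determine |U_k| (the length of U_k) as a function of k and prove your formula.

Claim: |U_k| = 6·2^k − 2.

Base case: |U_0| = 4, and 6·2^0 − 2 = 4.
Assume |U_r| = 6·2^r − 2.
Then |U_{r+1}| = |U_r| + 2 + |U_r| = 2|U_r| + 2 = 2(6·2^r − 2) + 2 = 6·2^{r+1} − 4 + 2 = 6·2^{r+1} − 2.
By induction, |U_k| = 6·2^k − 2 for all k ≥ 0.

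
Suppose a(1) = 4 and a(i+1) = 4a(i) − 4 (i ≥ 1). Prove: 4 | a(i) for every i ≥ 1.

Base case: a(1) = 4 = 4·1, so 4 | a(1).
Assume 4 | a(r), so a(r) = 4t for some integer t.
Then a(r+1) = 4a(r) − 4 = 4·(4t) − 4 = 4(4t − 1), so 4 | a(r+1).
This completes the inductive step, so 4 | a(i) for all i ≥ 1.

4 | a(i)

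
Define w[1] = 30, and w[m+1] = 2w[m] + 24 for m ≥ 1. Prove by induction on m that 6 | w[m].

Base case: w[1] = 30 = 6·5, so 6 | w[1].
Assume 6 | w[k], so w[k] = 6t for some integer t.
Then w[k+1] = 2w[k] + 24 = 2·(6t) + 24 = 6(2t + 4), so 6 | w[k+1].
This completes the inductive step, so 6 | w[m] for all m ≥ 1.

6 | w[m]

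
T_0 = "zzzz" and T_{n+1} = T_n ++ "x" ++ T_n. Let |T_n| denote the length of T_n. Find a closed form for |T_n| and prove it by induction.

Claim: |T_n| = 5·2^n − 1.

Base case: |T_0| = 4, and 5·2^0 − 1 = 4.
Assume |T_r| = 5·2^r − 1.
Then |T_{r+1}| = |T_r| + 1 + |T_r| = 2|T_r| + 1 = 2(5·2^r − 1) + 1 = 5·2^{r+1} − 2 + 1 = 5·2^{r+1} − 1.
So the formula holds for r+1, and by induction |T_n| = 5·2^n − 1 for all n ≥ 0.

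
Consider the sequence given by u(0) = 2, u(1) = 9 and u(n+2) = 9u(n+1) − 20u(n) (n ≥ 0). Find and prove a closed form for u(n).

Claim: u(n) = 5^n + 4^n.

Base cases: u(0) = 2 and 5^0 + 4^0 = 2; u(1) = 9 and 5^1 + 4^1 = 9.
Assume u(j) = 5^j + 4^j for all 0 ≤ j ≤ k, where k ≥ 1.
Then u(k+1) = 9u(k) − 20u(k−1) = 9·(5^k + 4^k) − 20·(5^{k−1} + 4^{k−1}) = (9·5 − 20)5^{k−1} + (9·4 − 20)4^{k−1} = 25·5^{k−1} + 16·4^{k−1} = 5^{k+1} + 4^{k+1}.
This completes the inductive step, so u(n) = 5^n + 4^n for all n ≥ 0.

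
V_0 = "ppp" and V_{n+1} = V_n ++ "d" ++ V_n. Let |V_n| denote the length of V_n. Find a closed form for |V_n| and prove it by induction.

Claim: |V_n| = 2^{n+2} − 1.

Base case: |V_0| = 3, and 2^{0+2} − 1 = 3.
Assume |V_m| = 2^{m+2} − 1.
Then |V_{m+1}| = |V_m| + 1 + |V_m| = 2|V_m| + 1 = 2(2^{m+2} − 1) + 1 = 2^{m+3} − 2 + 1 = 2^{m+3} − 1.
By induction, |V_n| = 2^{n+2} − 1 for all n ≥ 0.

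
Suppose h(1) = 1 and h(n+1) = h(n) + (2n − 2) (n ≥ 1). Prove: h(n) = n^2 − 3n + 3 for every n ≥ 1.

Base case: h(1) = 1, and 1^2 − 3·1 + 3 = 1.
Assume h(k) = k^2 − 3k + 3.
Then h(k+1) = h(k) + (2k − 2) = (k^2 − 3k + 3) + (2k − 2) = k^2 − k + 1,
and (k+1)^2 − 3·(k+1) + 3 = k^2 − k + 1.
This completes the inductive step, so h(n) = n^2 − 3n + 3 for all n ≥ 1.

h(n) = n^2 − 3n + 3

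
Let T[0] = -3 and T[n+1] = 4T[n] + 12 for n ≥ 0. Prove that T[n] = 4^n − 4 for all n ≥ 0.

Base case: T[0] = -3, and 4^0 − 4 = 1 − 4 = -3.
Assume T[m] = 4^m − 4 for some m ≥ 0.
Then T[m+1] = 4T[m] + 12 = 4·(4^m − 4) + 12 = 4^{m+1} − 16 + 12 = 4^{m+1} − 4.
So the formula holds for m+1, and by induction T[n] = 4^n − 4 for all n ≥ 0.

T[n] = 4^n − 4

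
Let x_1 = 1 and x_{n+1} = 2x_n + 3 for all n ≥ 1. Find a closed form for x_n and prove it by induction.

Claim: x_n = 2^{n+1} − 3.

Base case: x_1 = 1, and 2^{1+1} − 3 = 4 − 3 = 1.
Assume x_k = 2^{k+1} − 3 for some k ≥ 1.
Then x_{k+1} = 2x_k + 3 = 2·(2^{k+1} − 3) + 3 = 2^{k+2} − 6 + 3 = 2^{k+2} − 3.
This completes the inductive step, so x_n = 2^{n+1} − 3 for all n ≥ 1.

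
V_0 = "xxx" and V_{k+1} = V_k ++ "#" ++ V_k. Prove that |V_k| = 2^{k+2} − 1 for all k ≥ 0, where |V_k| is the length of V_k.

Base case: |V_0| = 3, and 2^{0+2} − 1 = 3.
Assume |V_m| = 2^{m+2} − 1.
Then |V_{m+1}| = |V_m| + 1 + |V_m| = 2|V_m| + 1 = 2(2^{m+2} − 1) + 1 = 2^{m+3} − 2 + 1 = 2^{m+3} − 1.
Hence |V_k| = 2^{k+2} − 1 for every k ≥ 0, by induction.

|V_k| = 2^{k+2} − 1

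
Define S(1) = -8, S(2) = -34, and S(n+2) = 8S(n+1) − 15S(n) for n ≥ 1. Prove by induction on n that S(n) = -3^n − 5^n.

Base cases: S(1) = -8 and -3^1 − 5^1 = -8; S(2) = -34 and -3^2 − 5^2 = -34.
Assume S(j) = -3^j − 5^j for all 1 ≤ j ≤ k, where k ≥ 2.
Then S(k+1) = 8S(k) − 15S(k−1) = 8·(-3^k − 5^k) − 15·(-3^{k−1} − 5^{k−1}) = -(8·3 − 15)3^{k−1} − (8·5 − 15)5^{k−1} = -9·3^{k−1} − 25·5^{k−1} = -3^{k+1} − 5^{k+1}.
This completes the inductive step, so S(n) = -3^n − 5^n for all n ≥ 1.

S(n) = -3^n − 5^n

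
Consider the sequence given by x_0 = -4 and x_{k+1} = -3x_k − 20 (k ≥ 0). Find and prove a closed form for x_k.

Claim: x_k = (-3)^k − 5.

Base case: x_0 = -4, and (-3)^0 − 5 = 1 − 5 = -4.
Assume x_r = (-3)^r − 5 for some r ≥ 0.
Then x_{r+1} = -3x_r − 20 = -3·((-3)^r − 5) − 20 = -3·(-3)^r + 15 − 20 = (-3)^{r+1} − 5.
By induction, x_k = (-3)^k − 5 for all k ≥ 0.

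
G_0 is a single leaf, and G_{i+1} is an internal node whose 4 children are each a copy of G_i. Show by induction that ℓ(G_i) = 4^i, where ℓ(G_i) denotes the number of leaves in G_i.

Base case: ℓ(G_0) = 1, and 4^0 = 1.
Assume ℓ(G_j) = 4^j.
Then ℓ(G_{j+1}) = 4·ℓ(G_j) = 4·4^j = 4^{j+1}.
Hence ℓ(G_i) = 4^i for every i ≥ 0, by induction.

ℓ(G_i) = 4^i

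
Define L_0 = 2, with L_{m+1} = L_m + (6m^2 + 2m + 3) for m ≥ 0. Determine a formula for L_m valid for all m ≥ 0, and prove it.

Claim: L_m = 2m^3 − 2m^2 + 3m + 2.

Base case: L_0 = 2, and 2·0^3 − 2·0^2 + 3·0 + 2 = 2.
Assume L_r = 2r^3 − 2r^2 + 3r + 2.
Then L_{r+1} = L_r + (6r^2 + 2r + 3) = (2r^3 − 2r^2 + 3r + 2) + (6r^2 + 2r + 3) = 2r^3 + 4r^2 + 5r + 5,
and 2·(r+1)^3 − 2·(r+1)^2 + 3·(r+1) + 2 = 2r^3 + 4r^2 + 5r + 5.
Hence L_m = 2m^3 − 2m^2 + 3m + 2 for every m ≥ 0, by induction.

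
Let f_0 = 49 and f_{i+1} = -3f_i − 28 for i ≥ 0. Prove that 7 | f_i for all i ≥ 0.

Base case: f_0 = 49 = 7·7, so 7 | f_0.
Assume 7 | f_r, so f_r = 7t for some integer t.
Then f_{r+1} = -3f_r − 28 = -3·(7t) − 28 = 7(-3t − 4), so 7 | f_{r+1}.
So the property holds for r+1, and by induction 7 | f_i for all i ≥ 0.

7 | f_i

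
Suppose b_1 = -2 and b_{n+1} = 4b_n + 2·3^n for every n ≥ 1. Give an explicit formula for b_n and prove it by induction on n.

Claim: b_n = 4^n − 2·3^n.

Base case: b_1 = -2, and 4^1 − 2·3^1 = 4 − 6 = -2.
Assume b_m = 4^m − 2·3^m for some m ≥ 1.
Then b_{m+1} = 4b_m + 2·3^m = 4·(4^m − 2·3^m) + 2·3^m = 4^{m+1} − 8·3^m + 2·3^m = 4^{m+1} − 6·3^m = 4^{m+1} − 2·3^{m+1}.
So the formula holds for m+1, and by induction b_n = 4^n − 2·3^n for all n ≥ 1.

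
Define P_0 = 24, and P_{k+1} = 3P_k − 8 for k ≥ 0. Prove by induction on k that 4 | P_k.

Base case: P_0 = 24 = 4·6, so 4 | P_0.
Assume 4 | P_m, so P_m = 4t for some integer t.
Then P_{m+1} = 3P_m − 8 = 3·(4t) − 8 = 4(3t − 2), so 4 | P_{m+1}.
So the property holds for m+1, and by induction 4 | P_k for all k ≥ 0.

4 | P_k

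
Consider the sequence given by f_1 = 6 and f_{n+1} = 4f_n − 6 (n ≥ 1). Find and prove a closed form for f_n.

Claim: f_n = 4^n + 2.

Base case: f_1 = 6, and 4^1 + 2 = 4 + 2 = 6.
Assume f_r = 4^r + 2 for some r ≥ 1.
Then f_{r+1} = 4f_r − 6 = 4·(4^r + 2) − 6 = 4^{r+1} + 8 − 6 = 4^{r+1} + 2.
So the formula holds for r+1, and by induction f_n = 4^n + 2 for all n ≥ 1.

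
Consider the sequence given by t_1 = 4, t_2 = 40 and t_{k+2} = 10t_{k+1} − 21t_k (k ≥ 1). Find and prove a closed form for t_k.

Claim: t_k = 7^k − 3^k.

Base cases: t_1 = 4 and 7^1 − 3^1 = 4; t_2 = 40 and 7^2 − 3^2 = 40.
Assume t_j = 7^j − 3^j for all 1 ≤ j ≤ m, where m ≥ 2.
Then t_{m+1} = 10t_m − 21t_{m−1} = 10·(7^m − 3^m) − 21·(7^{m−1} − 3^{m−1}) = (10·7 − 21)7^{m−1} − (10·3 − 21)3^{m−1} = 49·7^{m−1} − 9·3^{m−1} = 7^{m+1} − 3^{m+1}.
Hence t_k = 7^k − 3^k for every k ≥ 1, by strong induction.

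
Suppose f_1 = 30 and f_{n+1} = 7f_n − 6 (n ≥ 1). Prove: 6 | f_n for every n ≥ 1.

Base case: f_1 = 30 = 6·5, so 6 | f_1.
Assume 6 | f_m, so f_m = 6t for some integer t.
Then f_{m+1} = 7f_m − 6 = 7·(6t) − 6 = 6(7t − 1), so 6 | f_{m+1}.
This completes the inductive step, so 6 | f_n for all n ≥ 1.

6 | f_n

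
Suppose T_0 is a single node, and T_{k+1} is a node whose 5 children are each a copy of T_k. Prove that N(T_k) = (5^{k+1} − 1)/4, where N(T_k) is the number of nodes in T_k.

Base case: N(T_0) = 1, and (5^{0+1} − 1)/4 = 1.
Assume N(T_j) = (5^{j+1} − 1)/4.
Then N(T_{j+1}) = 1 + 5N(T_j) = 1 + 5·(5^{j+1} − 1)/4 = 1 + (5^{j+2} − 5)/4 = (4 + 5^{j+2} − 5)/4 = (5^{j+2} − 1)/4.
By induction, N(T_k) = (5^{k+1} − 1)/4 for all k ≥ 0.

N(T_k) = (5^{k+1} − 1)/4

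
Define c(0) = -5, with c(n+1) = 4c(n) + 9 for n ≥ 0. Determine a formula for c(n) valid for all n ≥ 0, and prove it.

Claim: c(n) = -2·4^n − 3.

Base case: c(0) = -5, and -2·4^0 − 3 = -2 − 3 = -5.
Assume c(k) = -2·4^k − 3 for some k ≥ 0.
Then c(k+1) = 4c(k) + 9 = 4·(-2·4^k − 3) + 9 = -8·4^k − 12 + 9 = -2·4^{k+1} − 3.
So the formula holds for k+1, and by induction c(n) = -2·4^n − 3 for all n ≥ 0.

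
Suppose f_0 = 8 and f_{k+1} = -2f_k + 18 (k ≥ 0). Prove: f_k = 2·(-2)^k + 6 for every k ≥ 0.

Base case: f_0 = 8, and 2·(-2)^0 + 6 = 2 + 6 = 8.
Assume f_r = 2·(-2)^r + 6 for some r ≥ 0.
Then f_{r+1} = -2f_r + 18 = -2·(2·(-2)^r + 6) + 18 = -4·(-2)^r − 12 + 18 = 2·(-2)^{r+1} + 6.
Hence f_k = 2·(-2)^k + 6 for every k ≥ 0, by induction.

f_k = 2·(-2)^k + 6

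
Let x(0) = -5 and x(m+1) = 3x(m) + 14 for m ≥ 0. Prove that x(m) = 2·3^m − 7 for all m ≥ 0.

Base case: x(0) = -5, and 2·3^0 − 7 = 2 − 7 = -5.
Assume x(r) = 2·3^r − 7 for some r ≥ 0.
Then x(r+1) = 3x(r) + 14 = 3·(2·3^r − 7) + 14 = 6·3^r − 21 + 14 = 2·3^{r+1} − 7.
So the formula holds for r+1, and by induction x(m) = 2·3^m − 7 for all m ≥ 0.

x(m) = 2·3^m − 7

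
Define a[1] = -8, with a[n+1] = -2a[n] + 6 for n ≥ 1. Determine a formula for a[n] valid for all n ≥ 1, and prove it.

Claim: a[n] = 5·(-2)^n + 2.

Base case: a[1] = -8, and 5·(-2)^1 + 2 = -10 + 2 = -8.
Assume a[j] = 5·(-2)^j + 2 for some j ≥ 1.
Then a[j+1] = -2a[j] + 6 = -2·(5·(-2)^j + 2) + 6 = -10·(-2)^j − 4 + 6 = 5·(-2)^{j+1} + 2.
Hence a[n] = 5·(-2)^n + 2 for every n ≥ 1, by induction.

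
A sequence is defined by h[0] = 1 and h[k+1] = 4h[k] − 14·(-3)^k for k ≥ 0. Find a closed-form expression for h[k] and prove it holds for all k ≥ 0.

Claim: h[k] = -4^k + 2·(-3)^k.

Base case: h[0] = 1, and -4^0 + 2·(-3)^0 = -1 + 2 = 1.
Assume h[j] = -4^j + 2·(-3)^j for some j ≥ 0.
Then h[j+1] = 4h[j] − 14·(-3)^j = 4·(-4^j + 2·(-3)^j) − 14·(-3)^j = -4^{j+1} + 8·(-3)^j − 14·(-3)^j = -4^{j+1} − 6·(-3)^j = -4^{j+1} + 2·(-3)^{j+1}.
This completes the inductive step, so h[k] = -4^k + 2·(-3)^k for all k ≥ 0.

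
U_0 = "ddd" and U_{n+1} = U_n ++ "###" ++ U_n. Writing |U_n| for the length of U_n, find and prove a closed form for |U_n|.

Claim: |U_n| = 6·2^n − 3.

Base case: |U_0| = 3, and 6·2^0 − 3 = 3.
Assume |U_k| = 6·2^k − 3.
Then |U_{k+1}| = |U_k| + 3 + |U_k| = 2|U_k| + 3 = 2(6·2^k − 3) + 3 = 6·2^{k+1} − 6 + 3 = 6·2^{k+1} − 3.
By induction, |U_n| = 6·2^n − 3 for all n ≥ 0.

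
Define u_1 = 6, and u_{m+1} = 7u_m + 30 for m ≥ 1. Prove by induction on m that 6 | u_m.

Base case: u_1 = 6 = 6·1, so 6 | u_1.
Assume 6 | u_j, so u_j = 6t for some integer t.
Then u_{j+1} = 7u_j + 30 = 7·(6t) + 30 = 6(7t + 5), so 6 | u_{j+1}.
This completes the inductive step, so 6 | u_m for all m ≥ 1.

6 | u_m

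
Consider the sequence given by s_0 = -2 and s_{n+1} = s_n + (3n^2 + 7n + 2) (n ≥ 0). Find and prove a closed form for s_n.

Claim: s_n = n^3 + 2n^2 − n − 2.

Base case: s_0 = -2, and 0^3 + 2·0^2 − 0 − 2 = -2.
Assume s_m = m^3 + 2m^2 − m − 2.
Then s_{m+1} = s_m + (3m^2 + 7m + 2) = (m^3 + 2m^2 − m − 2) + (3m^2 + 7m + 2) = m^3 + 5m^2 + 6m,
and (m+1)^3 + 2·(m+1)^2 − (m+1) − 2 = m^3 + 5m^2 + 6m.
By induction, s_n = n^3 + 2n^2 − n − 2 for all n ≥ 0.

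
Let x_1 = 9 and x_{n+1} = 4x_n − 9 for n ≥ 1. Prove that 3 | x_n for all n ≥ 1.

Base case: x_1 = 9 = 3·3, so 3 | x_1.
Assume 3 | x_m, so x_m = 3t for some integer t.
Then x_{m+1} = 4x_m − 9 = 4·(3t) − 9 = 3(4t − 3), so 3 | x_{m+1}.
Hence 3 | x_n for every n ≥ 1, by induction.

3 | x_n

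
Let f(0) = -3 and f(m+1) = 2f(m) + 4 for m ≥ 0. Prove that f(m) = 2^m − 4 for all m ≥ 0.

Base case: f(0) = -3, and 2^0 − 4 = 1 − 4 = -3.
Assume f(r) = 2^r − 4 for some r ≥ 0.
Then f(r+1) = 2f(r) + 4 = 2·(2^r − 4) + 4 = 2^{r+1} − 8 + 4 = 2^{r+1} − 4.
By induction, f(m) = 2^m − 4 for all m ≥ 0.

f(m) = 2^m − 4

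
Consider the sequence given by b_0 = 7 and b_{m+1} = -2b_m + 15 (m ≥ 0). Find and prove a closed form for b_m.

Claim: b_m = 2·(-2)^m + 5.

Base case: b_0 = 7, and 2·(-2)^0 + 5 = 2 + 5 = 7.
Assume b_r = 2·(-2)^r + 5 for some r ≥ 0.
Then b_{r+1} = -2b_r + 15 = -2·(2·(-2)^r + 5) + 15 = -4·(-2)^r − 10 + 15 = 2·(-2)^{r+1} + 5.
So the formula holds for r+1, and by induction b_m = 2·(-2)^m + 5 for all m ≥ 0.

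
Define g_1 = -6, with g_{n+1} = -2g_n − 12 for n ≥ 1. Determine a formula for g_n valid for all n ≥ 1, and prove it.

Claim: g_n = (-2)^n − 4.

Base case: g_1 = -6, and (-2)^1 − 4 = -2 − 4 = -6.
Assume g_k = (-2)^k − 4 for some k ≥ 1.
Then g_{k+1} = -2g_k − 12 = -2·((-2)^k − 4) − 12 = -2·(-2)^k + 8 − 12 = (-2)^{k+1} − 4.
By induction, g_n = (-2)^n − 4 for all n ≥ 1.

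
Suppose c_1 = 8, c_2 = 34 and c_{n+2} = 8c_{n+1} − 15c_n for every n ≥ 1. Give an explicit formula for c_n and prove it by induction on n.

Claim: c_n = 3^n + 5^n.

Base cases: c_1 = 8 and 3^1 + 5^1 = 8; c_2 = 34 and 3^2 + 5^2 = 34.
Assume c_i = 3^i + 5^i for all 1 ≤ i ≤ j, where j ≥ 2.
Then c_{j+1} = 8c_j − 15c_{j−1} = 8·(3^j + 5^j) − 15·(3^{j−1} + 5^{j−1}) = (8·3 − 15)3^{j−1} + (8·5 − 15)5^{j−1} = 9·3^{j−1} + 25·5^{j−1} = 3^{j+1} + 5^{j+1}.
By strong induction, c_n = 3^n + 5^n for all n ≥ 1.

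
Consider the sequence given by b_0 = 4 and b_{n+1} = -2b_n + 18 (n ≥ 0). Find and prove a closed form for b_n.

Claim: b_n = -2·(-2)^n + 6.

Base case: b_0 = 4, and -2·(-2)^0 + 6 = -2 + 6 = 4.
Assume b_m = -2·(-2)^m + 6 for some m ≥ 0.
Then b_{m+1} = -2b_m + 18 = -2·(-2·(-2)^m + 6) + 18 = 4·(-2)^m − 12 + 18 = -2·(-2)^{m+1} + 6.
Hence b_n = -2·(-2)^n + 6 for every n ≥ 0, by induction.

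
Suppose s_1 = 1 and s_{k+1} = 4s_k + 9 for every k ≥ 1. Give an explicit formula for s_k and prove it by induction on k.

Claim: s_k = 4^k − 3.

Base case: s_1 = 1, and 4^1 − 3 = 4 − 3 = 1.
Assume s_m = 4^m − 3 for some m ≥ 1.
Then s_{m+1} = 4s_m + 9 = 4·(4^m − 3) + 9 = 4^{m+1} − 12 + 9 = 4^{m+1} − 3.
By induction, s_k = 4^k − 3 for all k ≥ 1.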